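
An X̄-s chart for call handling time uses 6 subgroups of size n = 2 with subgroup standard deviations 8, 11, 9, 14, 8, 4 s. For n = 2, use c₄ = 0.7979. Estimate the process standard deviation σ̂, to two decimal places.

11.28

s̄ = (8 + 11 + 9 + 14 + 8 + 4) / 6 = 9.0000
σ̂ = s̄ / c₄ = 9.0000 / 0.7979 = 11.2796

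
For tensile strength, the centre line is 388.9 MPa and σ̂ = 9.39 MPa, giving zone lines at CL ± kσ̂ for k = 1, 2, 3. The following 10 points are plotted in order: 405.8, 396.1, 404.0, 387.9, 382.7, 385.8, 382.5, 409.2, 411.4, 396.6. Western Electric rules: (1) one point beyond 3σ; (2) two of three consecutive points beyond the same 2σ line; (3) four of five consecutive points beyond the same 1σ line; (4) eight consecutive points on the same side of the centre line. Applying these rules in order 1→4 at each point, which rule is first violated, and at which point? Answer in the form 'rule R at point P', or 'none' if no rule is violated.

rule 2 at point 9

Zone of each point (C = within 1σ̂, B = 1σ̂–2σ̂, A = 2σ̂–3σ̂, * = beyond 3σ̂; sign = side of CL): 1:+B, 2:+C, 3:+B, 4:-C, 5:-C, 6:-C, 7:-C, 8:+A, 9:+A, 10:+C
Rule 2 (two of three consecutive points beyond the same 2σ limit) is satisfied at point 9.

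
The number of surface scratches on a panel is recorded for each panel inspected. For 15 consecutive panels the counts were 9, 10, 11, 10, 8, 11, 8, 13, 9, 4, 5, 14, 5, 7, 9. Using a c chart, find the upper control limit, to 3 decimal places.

17.800

c̄ = (9 + 10 + 11 + 10 + 8 + 11 + 8 + 13 + 9 + 4 + 5 + 14 + 5 + 7 + 9) / 15 = 133 / 15 = 8.8667
UCL = c̄ + 3√c̄ = 8.8667 + 3 × √8.8667 = 8.8667 + 3 × 2.9777 = 17.7998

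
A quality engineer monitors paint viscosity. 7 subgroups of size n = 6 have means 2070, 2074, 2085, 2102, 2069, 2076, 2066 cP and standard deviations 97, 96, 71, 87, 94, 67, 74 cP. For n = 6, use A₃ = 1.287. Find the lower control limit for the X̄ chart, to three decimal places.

1969.688

X̄̄ = (2070 + 2074 + 2085 + 2102 + 2069 + 2076 + 2066) / 7 = 2077.4286
s̄ = (97 + 96 + 71 + 87 + 94 + 67 + 74) / 7 = 83.7143
LCL = X̄̄ − A₃·s̄ = 2077.4286 − 1.287 × 83.7143 = 1969.6883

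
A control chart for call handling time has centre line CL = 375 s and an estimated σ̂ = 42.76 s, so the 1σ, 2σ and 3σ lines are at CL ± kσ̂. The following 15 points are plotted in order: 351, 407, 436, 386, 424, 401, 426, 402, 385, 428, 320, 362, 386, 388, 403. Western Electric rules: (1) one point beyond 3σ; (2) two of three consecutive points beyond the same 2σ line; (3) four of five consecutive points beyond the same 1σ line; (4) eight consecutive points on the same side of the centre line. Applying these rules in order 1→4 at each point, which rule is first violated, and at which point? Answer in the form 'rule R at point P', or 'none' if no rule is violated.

Zone of each point (C = within 1σ̂, B = 1σ̂–2σ̂, A = 2σ̂–3σ̂, * = beyond 3σ̂; sign = side of CL): 1:-C, 2:+C, 3:+B, 4:+C, 5:+B, 6:+C, 7:+B, 8:+C, 9:+C, 10:+B, 11:-B, 12:-C, 13:+C, 14:+C, 15:+C
Rule 4 (eight consecutive points on the same side of the centre line) is satisfied at point 9.

rule 4 at point 9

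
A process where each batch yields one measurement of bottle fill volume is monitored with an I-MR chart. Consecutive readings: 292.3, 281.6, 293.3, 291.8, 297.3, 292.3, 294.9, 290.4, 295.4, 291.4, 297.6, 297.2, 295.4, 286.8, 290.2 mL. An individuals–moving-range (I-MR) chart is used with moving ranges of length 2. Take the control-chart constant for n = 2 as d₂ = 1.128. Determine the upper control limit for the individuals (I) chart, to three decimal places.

X̄ = (292.3 + 281.6 + 293.3 + 291.8 + 297.3 + 292.3 + 294.9 + 290.4 + 295.4 + 291.4 + 297.6 + 297.2 + 295.4 + 286.8 + 290.2) / 15 = 292.5267
Moving ranges: 10.7, 11.7, 1.5, 5.5, 5.0, 2.6, 4.5, 5.0, 4.0, 6.2, 0.4, 1.8, 8.6, 3.4; M̄R̄ = 70.9000 / 14 = 5.0643
UCL = X̄ + 3·M̄R̄/d₂ = 292.5267 + 3 × 5.0643 / 1.128 = 305.9955

305.996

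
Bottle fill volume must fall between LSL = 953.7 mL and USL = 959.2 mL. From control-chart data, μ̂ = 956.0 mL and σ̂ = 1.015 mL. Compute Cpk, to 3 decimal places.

Cpu = (USL − μ̂) / (3σ̂) = (959.2 − 956.0) / (3 × 1.015) = 1.0509; Cpl = (μ̂ − LSL) / (3σ̂) = (956.0 − 953.7) / (3 × 1.015) = 0.7553; Cpk = min(Cpu, Cpl) = 0.7553

0.755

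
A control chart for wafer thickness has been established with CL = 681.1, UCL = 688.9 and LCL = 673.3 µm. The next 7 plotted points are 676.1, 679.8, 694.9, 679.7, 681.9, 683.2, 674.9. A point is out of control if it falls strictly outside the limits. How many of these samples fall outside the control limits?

1

Compare each point to [673.3, 688.9]: sample 3 = 694.9 > UCL.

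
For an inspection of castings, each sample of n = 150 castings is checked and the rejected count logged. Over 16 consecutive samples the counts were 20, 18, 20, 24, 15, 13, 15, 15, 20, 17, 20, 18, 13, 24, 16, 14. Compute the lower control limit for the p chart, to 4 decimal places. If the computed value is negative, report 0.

p̄ = Σdᵢ / (k·n) = 282 / (16 × 150) = 0.11750
LCL = p̄ − 3·√(p̄(1−p̄)/n) = 0.11750 − 3 × 0.02629 = 0.03862

0.0386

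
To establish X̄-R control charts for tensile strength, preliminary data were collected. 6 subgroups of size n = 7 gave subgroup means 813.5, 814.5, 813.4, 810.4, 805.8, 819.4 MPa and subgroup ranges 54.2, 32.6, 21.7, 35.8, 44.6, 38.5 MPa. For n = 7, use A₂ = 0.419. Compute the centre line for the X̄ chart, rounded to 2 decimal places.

812.83

X̄̄ = (813.5 + 814.5 + 813.4 + 810.4 + 805.8 + 819.4) / 6 = 4877.0000 / 6 = 812.8333
CL = X̄̄ = 812.8333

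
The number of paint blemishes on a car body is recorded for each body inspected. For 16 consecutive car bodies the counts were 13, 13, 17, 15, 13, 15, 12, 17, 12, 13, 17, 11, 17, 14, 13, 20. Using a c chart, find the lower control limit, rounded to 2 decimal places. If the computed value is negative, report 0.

c̄ = (13 + 13 + 17 + 15 + 13 + 15 + 12 + 17 + 12 + 13 + 17 + 11 + 17 + 14 + 13 + 20) / 16 = 232 / 16 = 14.5000
LCL = c̄ − 3√c̄ = 14.5000 − 3 × 3.8079 = 3.0763

3.08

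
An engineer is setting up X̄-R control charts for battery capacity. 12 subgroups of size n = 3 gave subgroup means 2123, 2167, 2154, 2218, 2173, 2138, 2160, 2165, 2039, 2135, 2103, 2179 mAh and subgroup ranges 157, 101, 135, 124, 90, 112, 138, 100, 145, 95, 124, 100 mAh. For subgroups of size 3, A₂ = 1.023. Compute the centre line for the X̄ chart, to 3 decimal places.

2146.167

X̄̄ = (2123 + 2167 + 2154 + 2218 + 2173 + 2138 + 2160 + 2165 + 2039 + 2135 + 2103 + 2179) / 12 = 25754.0000 / 12 = 2146.1667
CL = X̄̄ = 2146.1667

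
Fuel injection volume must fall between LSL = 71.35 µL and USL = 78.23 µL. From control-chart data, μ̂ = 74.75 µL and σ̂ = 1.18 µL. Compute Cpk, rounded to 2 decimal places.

0.96

Cpu = (USL − μ̂) / (3σ̂) = (78.23 − 74.75) / (3 × 1.18) = 0.9831; Cpl = (μ̂ − LSL) / (3σ̂) = (74.75 − 71.35) / (3 × 1.18) = 0.9605; Cpk = min(Cpu, Cpl) = 0.9605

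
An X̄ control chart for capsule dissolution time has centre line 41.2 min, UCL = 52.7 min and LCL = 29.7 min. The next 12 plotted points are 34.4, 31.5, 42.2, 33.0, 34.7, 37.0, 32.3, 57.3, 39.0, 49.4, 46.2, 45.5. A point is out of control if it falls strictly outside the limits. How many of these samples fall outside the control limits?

Compare each point to [29.7, 52.7]: sample 8 = 57.3 > UCL.

1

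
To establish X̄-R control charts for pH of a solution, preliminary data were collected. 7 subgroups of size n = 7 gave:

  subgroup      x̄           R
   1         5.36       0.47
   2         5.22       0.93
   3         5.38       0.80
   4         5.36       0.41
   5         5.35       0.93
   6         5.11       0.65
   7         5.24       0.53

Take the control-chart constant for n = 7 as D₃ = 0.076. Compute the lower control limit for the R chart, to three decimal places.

R̄ = (0.47 + 0.93 + 0.80 + 0.41 + 0.93 + 0.65 + 0.53) / 7 = 4.7200 / 7 = 0.6743
LCL_R = D₃·R̄ = 0.076 × 0.6743 = 0.0512

0.051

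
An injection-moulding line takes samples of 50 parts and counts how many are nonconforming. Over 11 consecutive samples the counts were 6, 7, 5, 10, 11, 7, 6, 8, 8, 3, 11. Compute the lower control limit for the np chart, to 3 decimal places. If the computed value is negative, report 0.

0.000

p̄ = Σdᵢ / (k·n) = 82 / (11 × 50) = 0.14909
LCL = np̄ − 3·√(np̄(1−p̄)) = 7.4545 − 3 × 2.5186 = -0.1011 → 0 (negative, so LCL = 0)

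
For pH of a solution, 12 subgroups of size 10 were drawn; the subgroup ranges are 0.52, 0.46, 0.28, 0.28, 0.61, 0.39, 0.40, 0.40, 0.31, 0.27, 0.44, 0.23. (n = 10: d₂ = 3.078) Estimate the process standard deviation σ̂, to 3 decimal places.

0.124

R̄ = (0.52 + 0.46 + 0.28 + 0.28 + 0.61 + 0.39 + 0.40 + 0.40 + 0.31 + 0.27 + 0.44 + 0.23) / 12 = 0.3825
σ̂ = R̄ / d₂ = 0.3825 / 3.078 = 0.1243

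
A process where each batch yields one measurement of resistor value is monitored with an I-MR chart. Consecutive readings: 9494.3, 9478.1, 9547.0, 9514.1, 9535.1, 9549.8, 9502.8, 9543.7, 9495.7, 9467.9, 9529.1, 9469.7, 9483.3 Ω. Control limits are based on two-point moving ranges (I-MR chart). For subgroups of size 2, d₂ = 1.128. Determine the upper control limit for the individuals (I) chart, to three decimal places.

X̄ = (9494.3 + 9478.1 + 9547.0 + 9514.1 + 9535.1 + 9549.8 + 9502.8 + 9543.7 + 9495.7 + 9467.9 + 9529.1 + 9469.7 + 9483.3) / 13 = 9508.5077
Moving ranges: 16.2, 68.9, 32.9, 21.0, 14.7, 47.0, 40.9, 48.0, 27.8, 61.2, 59.4, 13.6; M̄R̄ = 451.6000 / 12 = 37.6333
UCL = X̄ + 3·M̄R̄/d₂ = 9508.5077 + 3 × 37.6333 / 1.128 = 9608.5963

9608.596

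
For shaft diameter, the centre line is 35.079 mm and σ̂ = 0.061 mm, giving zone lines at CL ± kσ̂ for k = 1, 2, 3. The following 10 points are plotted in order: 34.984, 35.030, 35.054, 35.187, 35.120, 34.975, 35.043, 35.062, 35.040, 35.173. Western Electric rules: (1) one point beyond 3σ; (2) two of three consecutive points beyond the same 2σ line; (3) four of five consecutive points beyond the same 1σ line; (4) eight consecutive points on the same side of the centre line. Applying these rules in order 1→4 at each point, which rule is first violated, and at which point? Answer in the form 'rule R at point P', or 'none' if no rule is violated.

Zone of each point (C = within 1σ̂, B = 1σ̂–2σ̂, A = 2σ̂–3σ̂, * = beyond 3σ̂; sign = side of CL): 1:-B, 2:-C, 3:-C, 4:+B, 5:+C, 6:-B, 7:-C, 8:-C, 9:-C, 10:+B
No rule fires across all 10 points.

none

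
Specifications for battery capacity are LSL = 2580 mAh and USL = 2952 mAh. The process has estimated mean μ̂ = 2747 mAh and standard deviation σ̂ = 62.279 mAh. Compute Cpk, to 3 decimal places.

Cpu = (USL − μ̂) / (3σ̂) = (2952 − 2747) / (3 × 62.279) = 1.0972; Cpl = (μ̂ − LSL) / (3σ̂) = (2747 − 2580) / (3 × 62.279) = 0.8938; Cpk = min(Cpu, Cpl) = 0.8938

0.894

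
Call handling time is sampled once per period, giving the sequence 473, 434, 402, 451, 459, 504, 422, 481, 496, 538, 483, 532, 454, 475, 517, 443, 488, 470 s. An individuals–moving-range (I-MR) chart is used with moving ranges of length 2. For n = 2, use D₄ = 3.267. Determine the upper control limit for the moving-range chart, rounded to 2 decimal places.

Moving ranges: 39, 32, 49, 8, 45, 82, 59, 15, 42, 55, 49, 78, 21, 42, 74, 45, 18; M̄R̄ = 753.0000 / 17 = 44.2941
UCL_MR = D₄·M̄R̄ = 3.267 × 44.2941 = 144.7089

144.71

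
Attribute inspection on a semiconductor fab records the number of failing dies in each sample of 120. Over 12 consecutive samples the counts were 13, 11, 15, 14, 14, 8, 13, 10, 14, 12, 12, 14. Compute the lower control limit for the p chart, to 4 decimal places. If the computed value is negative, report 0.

0.0205

p̄ = Σdᵢ / (k·n) = 150 / (12 × 120) = 0.10417
LCL = p̄ − 3·√(p̄(1−p̄)/n) = 0.10417 − 3 × 0.02789 = 0.02051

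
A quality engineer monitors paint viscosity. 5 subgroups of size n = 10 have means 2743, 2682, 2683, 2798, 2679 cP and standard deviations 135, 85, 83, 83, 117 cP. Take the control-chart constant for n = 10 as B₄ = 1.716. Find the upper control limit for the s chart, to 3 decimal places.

s̄ = (135 + 85 + 83 + 83 + 117) / 5 = 100.6000
UCL_s = B₄·s̄ = 1.716 × 100.6000 = 172.6296

172.630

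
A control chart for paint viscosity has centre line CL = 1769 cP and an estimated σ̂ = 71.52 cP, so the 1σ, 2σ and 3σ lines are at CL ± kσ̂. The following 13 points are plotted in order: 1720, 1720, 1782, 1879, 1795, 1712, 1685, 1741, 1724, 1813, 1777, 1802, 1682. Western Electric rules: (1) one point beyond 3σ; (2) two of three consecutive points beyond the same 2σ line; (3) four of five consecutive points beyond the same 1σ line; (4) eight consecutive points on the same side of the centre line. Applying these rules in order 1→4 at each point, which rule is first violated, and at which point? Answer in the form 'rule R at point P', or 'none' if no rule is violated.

none

Zone of each point (C = within 1σ̂, B = 1σ̂–2σ̂, A = 2σ̂–3σ̂, * = beyond 3σ̂; sign = side of CL): 1:-C, 2:-C, 3:+C, 4:+B, 5:+C, 6:-C, 7:-B, 8:-C, 9:-C, 10:+C, 11:+C, 12:+C, 13:-B
No rule fires across all 13 points.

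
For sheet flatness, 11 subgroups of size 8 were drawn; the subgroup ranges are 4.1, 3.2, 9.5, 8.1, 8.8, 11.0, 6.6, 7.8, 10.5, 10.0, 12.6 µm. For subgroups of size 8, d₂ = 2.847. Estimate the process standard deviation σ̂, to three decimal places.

2.944

R̄ = (4.1 + 3.2 + 9.5 + 8.1 + 8.8 + 11.0 + 6.6 + 7.8 + 10.5 + 10.0 + 12.6) / 11 = 8.3818
σ̂ = R̄ / d₂ = 8.3818 / 2.847 = 2.9441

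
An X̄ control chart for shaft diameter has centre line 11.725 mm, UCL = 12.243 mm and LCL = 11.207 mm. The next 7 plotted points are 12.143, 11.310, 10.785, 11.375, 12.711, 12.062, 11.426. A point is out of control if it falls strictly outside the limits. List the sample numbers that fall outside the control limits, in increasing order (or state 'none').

3, 5

Compare each point to [11.207, 12.243]: sample 3 = 10.785 < LCL; sample 5 = 12.711 > UCL.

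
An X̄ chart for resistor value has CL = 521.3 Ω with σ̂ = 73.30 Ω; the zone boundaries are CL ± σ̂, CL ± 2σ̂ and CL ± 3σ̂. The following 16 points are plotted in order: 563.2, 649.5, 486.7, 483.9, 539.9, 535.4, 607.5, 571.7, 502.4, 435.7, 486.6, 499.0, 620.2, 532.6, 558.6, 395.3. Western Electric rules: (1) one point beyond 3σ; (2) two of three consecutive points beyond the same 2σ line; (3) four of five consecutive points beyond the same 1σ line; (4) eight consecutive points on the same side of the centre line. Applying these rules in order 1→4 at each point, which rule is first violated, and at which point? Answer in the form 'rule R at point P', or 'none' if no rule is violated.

Zone of each point (C = within 1σ̂, B = 1σ̂–2σ̂, A = 2σ̂–3σ̂, * = beyond 3σ̂; sign = side of CL): 1:+C, 2:+B, 3:-C, 4:-C, 5:+C, 6:+C, 7:+B, 8:+C, 9:-C, 10:-B, 11:-C, 12:-C, 13:+B, 14:+C, 15:+C, 16:-B
No rule fires across all 16 points.

none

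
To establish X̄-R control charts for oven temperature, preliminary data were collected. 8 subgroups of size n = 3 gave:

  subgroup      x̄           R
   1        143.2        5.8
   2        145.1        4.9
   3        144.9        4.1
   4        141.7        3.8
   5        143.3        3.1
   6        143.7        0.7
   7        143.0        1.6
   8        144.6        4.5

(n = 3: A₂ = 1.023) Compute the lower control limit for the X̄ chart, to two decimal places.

X̄̄ = (143.2 + 145.1 + 144.9 + 141.7 + 143.3 + 143.7 + 143.0 + 144.6) / 8 = 1149.5000 / 8 = 143.6875
R̄ = (5.8 + 4.9 + 4.1 + 3.8 + 3.1 + 0.7 + 1.6 + 4.5) / 8 = 28.5000 / 8 = 3.5625
LCL = X̄̄ − A₂·R̄ = 143.6875 − 1.023 × 3.5625 = 140.0431

140.04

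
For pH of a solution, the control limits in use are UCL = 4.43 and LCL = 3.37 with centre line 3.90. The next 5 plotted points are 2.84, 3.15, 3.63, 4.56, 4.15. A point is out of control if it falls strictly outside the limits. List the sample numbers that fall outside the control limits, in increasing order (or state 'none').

Compare each point to [3.37, 4.43]: sample 1 = 2.84 < LCL; sample 2 = 3.15 < LCL; sample 4 = 4.56 > UCL.

1, 2, 4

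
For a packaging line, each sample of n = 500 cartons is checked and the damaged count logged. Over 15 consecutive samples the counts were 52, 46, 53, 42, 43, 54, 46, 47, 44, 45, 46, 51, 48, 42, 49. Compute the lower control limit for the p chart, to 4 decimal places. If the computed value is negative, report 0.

0.0552

p̄ = Σdᵢ / (k·n) = 708 / (15 × 500) = 0.09440
LCL = p̄ − 3·√(p̄(1−p̄)/n) = 0.09440 − 3 × 0.01308 = 0.05517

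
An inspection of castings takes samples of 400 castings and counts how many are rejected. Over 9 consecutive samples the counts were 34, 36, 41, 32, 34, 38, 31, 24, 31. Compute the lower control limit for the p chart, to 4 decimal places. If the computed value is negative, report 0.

p̄ = Σdᵢ / (k·n) = 301 / (9 × 400) = 0.08361
LCL = p̄ − 3·√(p̄(1−p̄)/n) = 0.08361 − 3 × 0.01384 = 0.04209

0.0421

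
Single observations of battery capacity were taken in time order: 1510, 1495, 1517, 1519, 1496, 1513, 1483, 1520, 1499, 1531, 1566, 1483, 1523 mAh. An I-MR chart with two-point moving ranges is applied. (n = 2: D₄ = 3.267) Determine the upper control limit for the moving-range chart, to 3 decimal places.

97.193

Moving ranges: 15, 22, 2, 23, 17, 30, 37, 21, 32, 35, 83, 40; M̄R̄ = 357.0000 / 12 = 29.7500
UCL_MR = D₄·M̄R̄ = 3.267 × 29.7500 = 97.1932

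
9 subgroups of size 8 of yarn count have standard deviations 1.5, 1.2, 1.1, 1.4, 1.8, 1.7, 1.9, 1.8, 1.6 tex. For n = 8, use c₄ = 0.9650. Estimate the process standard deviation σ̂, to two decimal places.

1.61

s̄ = (1.5 + 1.2 + 1.1 + 1.4 + 1.8 + 1.7 + 1.9 + 1.8 + 1.6) / 9 = 1.5556
σ̂ = s̄ / c₄ = 1.5556 / 0.9650 = 1.6120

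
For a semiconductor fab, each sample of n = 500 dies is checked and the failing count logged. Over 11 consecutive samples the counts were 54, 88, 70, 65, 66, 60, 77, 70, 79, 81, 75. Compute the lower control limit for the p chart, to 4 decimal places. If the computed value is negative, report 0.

0.0958

p̄ = Σdᵢ / (k·n) = 785 / (11 × 500) = 0.14273
LCL = p̄ − 3·√(p̄(1−p̄)/n) = 0.14273 − 3 × 0.01564 = 0.09580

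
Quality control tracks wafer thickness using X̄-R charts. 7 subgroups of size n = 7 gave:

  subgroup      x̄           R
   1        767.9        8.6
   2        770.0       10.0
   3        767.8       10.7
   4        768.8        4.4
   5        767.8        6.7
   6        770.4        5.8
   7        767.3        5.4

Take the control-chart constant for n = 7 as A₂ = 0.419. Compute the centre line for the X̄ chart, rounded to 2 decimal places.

768.57

X̄̄ = (767.9 + 770.0 + 767.8 + 768.8 + 767.8 + 770.4 + 767.3) / 7 = 5380.0000 / 7 = 768.5714
CL = X̄̄ = 768.5714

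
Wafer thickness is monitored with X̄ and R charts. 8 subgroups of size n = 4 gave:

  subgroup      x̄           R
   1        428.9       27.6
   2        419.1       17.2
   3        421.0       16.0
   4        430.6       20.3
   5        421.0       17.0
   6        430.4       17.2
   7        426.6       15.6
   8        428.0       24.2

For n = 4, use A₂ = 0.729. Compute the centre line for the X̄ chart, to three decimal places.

425.700

X̄̄ = (428.9 + 419.1 + 421.0 + 430.6 + 421.0 + 430.4 + 426.6 + 428.0) / 8 = 3405.6000 / 8 = 425.7000
CL = X̄̄ = 425.7000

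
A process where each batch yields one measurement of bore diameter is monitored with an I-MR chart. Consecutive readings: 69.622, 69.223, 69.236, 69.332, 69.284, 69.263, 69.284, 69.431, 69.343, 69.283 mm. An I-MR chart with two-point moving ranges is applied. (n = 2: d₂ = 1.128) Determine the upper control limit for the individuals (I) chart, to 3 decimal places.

X̄ = (69.622 + 69.223 + 69.236 + 69.332 + 69.284 + 69.263 + 69.284 + 69.431 + 69.343 + 69.283) / 10 = 69.3301
Moving ranges: 0.399, 0.013, 0.096, 0.048, 0.021, 0.021, 0.147, 0.088, 0.060; M̄R̄ = 0.8930 / 9 = 0.0992
UCL = X̄ + 3·M̄R̄/d₂ = 69.3301 + 3 × 0.0992 / 1.128 = 69.5940

69.594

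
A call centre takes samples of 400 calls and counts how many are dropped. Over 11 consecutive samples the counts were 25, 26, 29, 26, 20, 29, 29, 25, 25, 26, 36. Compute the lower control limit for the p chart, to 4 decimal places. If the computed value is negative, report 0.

0.0297

p̄ = Σdᵢ / (k·n) = 296 / (11 × 400) = 0.06727
LCL = p̄ − 3·√(p̄(1−p̄)/n) = 0.06727 − 3 × 0.01252 = 0.02970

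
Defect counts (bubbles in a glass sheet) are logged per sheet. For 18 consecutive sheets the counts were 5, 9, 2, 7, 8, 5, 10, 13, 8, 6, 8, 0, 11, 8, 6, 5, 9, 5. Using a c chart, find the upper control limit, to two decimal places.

c̄ = (5 + 9 + 2 + 7 + 8 + 5 + 10 + 13 + 8 + 6 + 8 + 0 + 11 + 8 + 6 + 5 + 9 + 5) / 18 = 125 / 18 = 6.9444
UCL = c̄ + 3√c̄ = 6.9444 + 3 × √6.9444 = 6.9444 + 3 × 2.6352 = 14.8501

14.85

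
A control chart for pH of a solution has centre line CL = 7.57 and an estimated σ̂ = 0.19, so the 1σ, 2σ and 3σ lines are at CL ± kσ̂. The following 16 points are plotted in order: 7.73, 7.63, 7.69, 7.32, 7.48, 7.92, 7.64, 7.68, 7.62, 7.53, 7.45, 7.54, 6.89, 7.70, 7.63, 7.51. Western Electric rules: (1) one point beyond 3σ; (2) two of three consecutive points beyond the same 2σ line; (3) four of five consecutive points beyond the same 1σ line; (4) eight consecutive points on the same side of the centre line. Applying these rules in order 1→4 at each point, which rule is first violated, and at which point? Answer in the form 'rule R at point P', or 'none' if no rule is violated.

Zone of each point (C = within 1σ̂, B = 1σ̂–2σ̂, A = 2σ̂–3σ̂, * = beyond 3σ̂; sign = side of CL): 1:+C, 2:+C, 3:+C, 4:-B, 5:-C, 6:+B, 7:+C, 8:+C, 9:+C, 10:-C, 11:-C, 12:-C, 13:-*, 14:+C, 15:+C, 16:-C
Rule 1 (one point beyond the 3σ limits) is satisfied at point 13.

rule 1 at point 13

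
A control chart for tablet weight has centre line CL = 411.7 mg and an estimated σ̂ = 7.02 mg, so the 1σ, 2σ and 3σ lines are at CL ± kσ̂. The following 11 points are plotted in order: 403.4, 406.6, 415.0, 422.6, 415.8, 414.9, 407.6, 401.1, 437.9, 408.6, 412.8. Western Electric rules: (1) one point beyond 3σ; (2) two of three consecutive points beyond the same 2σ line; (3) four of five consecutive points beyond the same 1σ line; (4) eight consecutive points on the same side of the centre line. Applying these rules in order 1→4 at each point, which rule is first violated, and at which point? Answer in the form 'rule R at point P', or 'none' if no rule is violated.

Zone of each point (C = within 1σ̂, B = 1σ̂–2σ̂, A = 2σ̂–3σ̂, * = beyond 3σ̂; sign = side of CL): 1:-B, 2:-C, 3:+C, 4:+B, 5:+C, 6:+C, 7:-C, 8:-B, 9:+*, 10:-C, 11:+C
Rule 1 (one point beyond the 3σ limits) is satisfied at point 9.

rule 1 at point 9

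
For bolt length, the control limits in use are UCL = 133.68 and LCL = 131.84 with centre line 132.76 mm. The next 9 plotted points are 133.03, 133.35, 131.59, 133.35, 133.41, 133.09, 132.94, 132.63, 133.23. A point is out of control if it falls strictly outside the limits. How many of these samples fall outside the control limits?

Compare each point to [131.84, 133.68]: sample 3 = 131.59 < LCL.

1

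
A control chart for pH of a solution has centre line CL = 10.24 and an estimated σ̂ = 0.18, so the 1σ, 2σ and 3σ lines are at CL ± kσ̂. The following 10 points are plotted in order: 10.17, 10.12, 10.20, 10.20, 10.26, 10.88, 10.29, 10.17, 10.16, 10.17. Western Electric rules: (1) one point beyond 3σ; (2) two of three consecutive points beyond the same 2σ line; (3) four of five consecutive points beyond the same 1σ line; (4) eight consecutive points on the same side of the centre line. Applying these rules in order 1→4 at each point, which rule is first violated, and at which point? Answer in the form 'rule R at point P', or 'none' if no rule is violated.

rule 1 at point 6

Zone of each point (C = within 1σ̂, B = 1σ̂–2σ̂, A = 2σ̂–3σ̂, * = beyond 3σ̂; sign = side of CL): 1:-C, 2:-C, 3:-C, 4:-C, 5:+C, 6:+*, 7:+C, 8:-C, 9:-C, 10:-C
Rule 1 (one point beyond the 3σ limits) is satisfied at point 6.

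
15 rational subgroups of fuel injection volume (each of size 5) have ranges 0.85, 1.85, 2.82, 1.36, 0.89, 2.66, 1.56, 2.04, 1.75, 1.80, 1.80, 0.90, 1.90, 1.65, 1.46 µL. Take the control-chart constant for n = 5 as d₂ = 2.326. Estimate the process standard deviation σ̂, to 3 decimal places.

R̄ = (0.85 + 1.85 + 2.82 + 1.36 + 0.89 + 2.66 + 1.56 + 2.04 + 1.75 + 1.80 + 1.80 + 0.90 + 1.90 + 1.65 + 1.46) / 15 = 1.6860
σ̂ = R̄ / d₂ = 1.6860 / 2.326 = 0.7248

0.725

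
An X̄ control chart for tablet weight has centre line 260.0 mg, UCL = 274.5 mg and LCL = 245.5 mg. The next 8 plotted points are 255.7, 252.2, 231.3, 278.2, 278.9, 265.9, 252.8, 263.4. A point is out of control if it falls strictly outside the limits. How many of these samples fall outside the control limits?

Compare each point to [245.5, 274.5]: sample 3 = 231.3 < LCL; sample 4 = 278.2 > UCL; sample 5 = 278.9 > UCL.

3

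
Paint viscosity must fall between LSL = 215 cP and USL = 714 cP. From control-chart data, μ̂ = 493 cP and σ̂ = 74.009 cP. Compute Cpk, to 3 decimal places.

0.995

Cpu = (USL − μ̂) / (3σ̂) = (714 − 493) / (3 × 74.009) = 0.9954; Cpl = (μ̂ − LSL) / (3σ̂) = (493 − 215) / (3 × 74.009) = 1.2521; Cpk = min(Cpu, Cpl) = 0.9954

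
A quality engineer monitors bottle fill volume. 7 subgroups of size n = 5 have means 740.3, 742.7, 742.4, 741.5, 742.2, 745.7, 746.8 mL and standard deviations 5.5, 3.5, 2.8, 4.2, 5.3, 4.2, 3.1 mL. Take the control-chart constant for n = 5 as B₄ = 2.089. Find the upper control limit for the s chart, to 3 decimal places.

8.535

s̄ = (5.5 + 3.5 + 2.8 + 4.2 + 5.3 + 4.2 + 3.1) / 7 = 4.0857
UCL_s = B₄·s̄ = 2.089 × 4.0857 = 8.5351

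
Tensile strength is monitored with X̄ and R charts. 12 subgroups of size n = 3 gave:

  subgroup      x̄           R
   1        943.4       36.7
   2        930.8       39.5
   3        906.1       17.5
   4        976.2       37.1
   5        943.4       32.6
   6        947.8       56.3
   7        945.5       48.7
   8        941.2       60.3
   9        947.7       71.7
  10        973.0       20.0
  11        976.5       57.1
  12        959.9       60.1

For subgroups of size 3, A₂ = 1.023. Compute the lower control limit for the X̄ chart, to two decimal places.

903.46

X̄̄ = (943.4 + 930.8 + 906.1 + 976.2 + 943.4 + 947.8 + 945.5 + 941.2 + 947.7 + 973.0 + 976.5 + 959.9) / 12 = 11391.5000 / 12 = 949.2917
R̄ = (36.7 + 39.5 + 17.5 + 37.1 + 32.6 + 56.3 + 48.7 + 60.3 + 71.7 + 20.0 + 57.1 + 60.1) / 12 = 537.6000 / 12 = 44.8000
LCL = X̄̄ − A₂·R̄ = 949.2917 − 1.023 × 44.8000 = 903.4613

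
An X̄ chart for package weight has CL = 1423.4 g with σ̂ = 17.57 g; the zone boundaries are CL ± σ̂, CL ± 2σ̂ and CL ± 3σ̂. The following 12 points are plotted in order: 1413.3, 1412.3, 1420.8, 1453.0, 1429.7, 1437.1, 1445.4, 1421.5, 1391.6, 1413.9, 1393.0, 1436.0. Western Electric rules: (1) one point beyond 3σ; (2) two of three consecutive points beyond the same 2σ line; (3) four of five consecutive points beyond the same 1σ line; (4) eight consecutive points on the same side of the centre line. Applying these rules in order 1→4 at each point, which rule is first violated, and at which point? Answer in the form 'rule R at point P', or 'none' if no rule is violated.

none

Zone of each point (C = within 1σ̂, B = 1σ̂–2σ̂, A = 2σ̂–3σ̂, * = beyond 3σ̂; sign = side of CL): 1:-C, 2:-C, 3:-C, 4:+B, 5:+C, 6:+C, 7:+B, 8:-C, 9:-B, 10:-C, 11:-B, 12:+C
No rule fires across all 12 points.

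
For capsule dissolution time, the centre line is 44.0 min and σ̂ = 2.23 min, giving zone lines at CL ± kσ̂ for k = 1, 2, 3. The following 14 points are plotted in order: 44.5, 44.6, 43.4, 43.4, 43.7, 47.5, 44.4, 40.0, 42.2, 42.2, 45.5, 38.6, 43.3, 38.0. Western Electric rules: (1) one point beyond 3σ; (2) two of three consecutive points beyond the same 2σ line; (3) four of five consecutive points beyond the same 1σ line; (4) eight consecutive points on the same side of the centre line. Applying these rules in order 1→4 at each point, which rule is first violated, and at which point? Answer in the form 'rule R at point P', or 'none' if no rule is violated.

rule 2 at point 14

Zone of each point (C = within 1σ̂, B = 1σ̂–2σ̂, A = 2σ̂–3σ̂, * = beyond 3σ̂; sign = side of CL): 1:+C, 2:+C, 3:-C, 4:-C, 5:-C, 6:+B, 7:+C, 8:-B, 9:-C, 10:-C, 11:+C, 12:-A, 13:-C, 14:-A
Rule 2 (two of three consecutive points beyond the same 2σ limit) is satisfied at point 14.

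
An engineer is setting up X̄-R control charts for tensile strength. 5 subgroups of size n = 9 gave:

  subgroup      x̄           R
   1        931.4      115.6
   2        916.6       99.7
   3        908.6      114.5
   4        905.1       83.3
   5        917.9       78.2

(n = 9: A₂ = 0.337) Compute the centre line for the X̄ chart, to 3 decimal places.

X̄̄ = (931.4 + 916.6 + 908.6 + 905.1 + 917.9) / 5 = 4579.6000 / 5 = 915.9200
CL = X̄̄ = 915.9200

915.920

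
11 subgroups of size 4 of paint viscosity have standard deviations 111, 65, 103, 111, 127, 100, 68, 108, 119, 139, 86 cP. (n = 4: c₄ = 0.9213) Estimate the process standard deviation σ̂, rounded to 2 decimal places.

112.19

s̄ = (111 + 65 + 103 + 111 + 127 + 100 + 68 + 108 + 119 + 139 + 86) / 11 = 103.3636
σ̂ = s̄ / c₄ = 103.3636 / 0.9213 = 112.1932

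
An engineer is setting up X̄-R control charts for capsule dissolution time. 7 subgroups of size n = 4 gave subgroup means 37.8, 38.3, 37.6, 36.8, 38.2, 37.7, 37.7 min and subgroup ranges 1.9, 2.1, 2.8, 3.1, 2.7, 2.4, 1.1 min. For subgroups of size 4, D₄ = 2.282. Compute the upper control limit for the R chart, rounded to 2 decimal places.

5.25

R̄ = (1.9 + 2.1 + 2.8 + 3.1 + 2.7 + 2.4 + 1.1) / 7 = 16.1000 / 7 = 2.3000
UCL_R = D₄·R̄ = 2.282 × 2.3000 = 5.2486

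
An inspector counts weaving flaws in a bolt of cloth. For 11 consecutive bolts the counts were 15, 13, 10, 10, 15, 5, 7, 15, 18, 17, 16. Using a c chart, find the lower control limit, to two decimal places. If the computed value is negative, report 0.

2.08

c̄ = (15 + 13 + 10 + 10 + 15 + 5 + 7 + 15 + 18 + 17 + 16) / 11 = 141 / 11 = 12.8182
LCL = c̄ − 3√c̄ = 12.8182 − 3 × 3.5802 = 2.0774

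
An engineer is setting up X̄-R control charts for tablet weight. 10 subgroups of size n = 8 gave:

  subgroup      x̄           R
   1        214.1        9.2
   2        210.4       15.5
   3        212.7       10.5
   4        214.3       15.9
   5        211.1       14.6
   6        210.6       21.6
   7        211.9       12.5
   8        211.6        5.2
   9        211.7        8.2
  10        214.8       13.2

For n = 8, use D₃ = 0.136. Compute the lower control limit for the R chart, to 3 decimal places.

1.719

R̄ = (9.2 + 15.5 + 10.5 + 15.9 + 14.6 + 21.6 + 12.5 + 5.2 + 8.2 + 13.2) / 10 = 126.4000 / 10 = 12.6400
LCL_R = D₃·R̄ = 0.136 × 12.6400 = 1.7190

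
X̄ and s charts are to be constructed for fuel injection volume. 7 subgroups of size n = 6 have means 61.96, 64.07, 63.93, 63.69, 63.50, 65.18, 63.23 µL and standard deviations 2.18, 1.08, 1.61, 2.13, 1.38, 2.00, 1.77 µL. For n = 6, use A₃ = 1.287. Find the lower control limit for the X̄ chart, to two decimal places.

61.42

X̄̄ = (61.96 + 64.07 + 63.93 + 63.69 + 63.50 + 65.18 + 63.23) / 7 = 63.6514
s̄ = (2.18 + 1.08 + 1.61 + 2.13 + 1.38 + 2.00 + 1.77) / 7 = 1.7357
LCL = X̄̄ − A₃·s̄ = 63.6514 − 1.287 × 1.7357 = 61.4176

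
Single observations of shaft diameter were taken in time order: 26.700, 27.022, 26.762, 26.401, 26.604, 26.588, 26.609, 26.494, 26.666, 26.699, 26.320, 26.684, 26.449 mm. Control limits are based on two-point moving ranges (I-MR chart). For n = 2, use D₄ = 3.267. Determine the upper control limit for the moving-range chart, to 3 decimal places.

Moving ranges: 0.322, 0.260, 0.361, 0.203, 0.016, 0.021, 0.115, 0.172, 0.033, 0.379, 0.364, 0.235; M̄R̄ = 2.4810 / 12 = 0.2067
UCL_MR = D₄·M̄R̄ = 3.267 × 0.2067 = 0.6755

0.675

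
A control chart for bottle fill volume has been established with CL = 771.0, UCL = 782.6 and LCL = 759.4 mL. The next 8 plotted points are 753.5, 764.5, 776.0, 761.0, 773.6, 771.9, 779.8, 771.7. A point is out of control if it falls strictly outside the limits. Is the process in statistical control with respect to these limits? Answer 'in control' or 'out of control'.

Compare each point to [759.4, 782.6]: sample 1 = 753.5 < LCL.

out of control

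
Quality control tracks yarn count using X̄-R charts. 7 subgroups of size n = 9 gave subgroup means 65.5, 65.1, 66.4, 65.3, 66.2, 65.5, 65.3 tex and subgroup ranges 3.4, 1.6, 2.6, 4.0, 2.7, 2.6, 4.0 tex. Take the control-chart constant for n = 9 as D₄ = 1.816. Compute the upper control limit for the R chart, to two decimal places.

5.42

R̄ = (3.4 + 1.6 + 2.6 + 4.0 + 2.7 + 2.6 + 4.0) / 7 = 20.9000 / 7 = 2.9857
UCL_R = D₄·R̄ = 1.816 × 2.9857 = 5.4221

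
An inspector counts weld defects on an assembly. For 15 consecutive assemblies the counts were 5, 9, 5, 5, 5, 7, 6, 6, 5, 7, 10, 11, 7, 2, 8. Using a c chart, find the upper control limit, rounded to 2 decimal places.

14.20

c̄ = (5 + 9 + 5 + 5 + 5 + 7 + 6 + 6 + 5 + 7 + 10 + 11 + 7 + 2 + 8) / 15 = 98 / 15 = 6.5333
UCL = c̄ + 3√c̄ = 6.5333 + 3 × √6.5333 = 6.5333 + 3 × 2.5560 = 14.2014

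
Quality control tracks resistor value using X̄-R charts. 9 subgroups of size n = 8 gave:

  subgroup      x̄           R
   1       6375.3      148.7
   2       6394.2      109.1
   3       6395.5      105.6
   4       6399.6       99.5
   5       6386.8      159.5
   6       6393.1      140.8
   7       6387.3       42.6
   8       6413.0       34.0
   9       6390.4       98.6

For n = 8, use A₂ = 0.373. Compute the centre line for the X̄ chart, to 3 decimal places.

6392.800

X̄̄ = (6375.3 + 6394.2 + 6395.5 + 6399.6 + 6386.8 + 6393.1 + 6387.3 + 6413.0 + 6390.4) / 9 = 57535.2000 / 9 = 6392.8000
CL = X̄̄ = 6392.8000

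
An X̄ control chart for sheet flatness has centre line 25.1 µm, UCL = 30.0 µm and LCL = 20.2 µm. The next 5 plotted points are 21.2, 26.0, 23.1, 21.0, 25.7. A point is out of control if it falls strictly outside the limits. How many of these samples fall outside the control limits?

All 5 points lie within [20.2, 30.0].

0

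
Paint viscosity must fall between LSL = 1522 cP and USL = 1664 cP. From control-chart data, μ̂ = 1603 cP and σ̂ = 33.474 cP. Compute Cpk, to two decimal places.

Cpu = (USL − μ̂) / (3σ̂) = (1664 − 1603) / (3 × 33.474) = 0.6074; Cpl = (μ̂ − LSL) / (3σ̂) = (1603 − 1522) / (3 × 33.474) = 0.8066; Cpk = min(Cpu, Cpl) = 0.6074

0.61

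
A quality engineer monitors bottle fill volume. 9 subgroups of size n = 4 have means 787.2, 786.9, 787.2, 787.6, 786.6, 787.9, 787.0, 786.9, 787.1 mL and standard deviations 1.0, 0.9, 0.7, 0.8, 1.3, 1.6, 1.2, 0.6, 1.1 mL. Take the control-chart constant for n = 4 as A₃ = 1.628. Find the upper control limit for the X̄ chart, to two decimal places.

788.82

X̄̄ = (787.2 + 786.9 + 787.2 + 787.6 + 786.6 + 787.9 + 787.0 + 786.9 + 787.1) / 9 = 787.1556
s̄ = (1.0 + 0.9 + 0.7 + 0.8 + 1.3 + 1.6 + 1.2 + 0.6 + 1.1) / 9 = 1.0222
UCL = X̄̄ + A₃·s̄ = 787.1556 + 1.628 × 1.0222 = 788.8197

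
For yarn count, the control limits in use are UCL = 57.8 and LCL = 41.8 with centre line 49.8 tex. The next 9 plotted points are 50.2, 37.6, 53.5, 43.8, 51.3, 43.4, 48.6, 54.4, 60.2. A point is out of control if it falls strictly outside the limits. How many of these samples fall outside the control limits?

Compare each point to [41.8, 57.8]: sample 2 = 37.6 < LCL; sample 9 = 60.2 > UCL.

2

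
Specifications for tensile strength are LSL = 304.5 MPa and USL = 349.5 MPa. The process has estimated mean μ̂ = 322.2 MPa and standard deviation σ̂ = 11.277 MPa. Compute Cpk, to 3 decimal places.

Cpu = (USL − μ̂) / (3σ̂) = (349.5 − 322.2) / (3 × 11.277) = 0.8070; Cpl = (μ̂ − LSL) / (3σ̂) = (322.2 − 304.5) / (3 × 11.277) = 0.5232; Cpk = min(Cpu, Cpl) = 0.5232

0.523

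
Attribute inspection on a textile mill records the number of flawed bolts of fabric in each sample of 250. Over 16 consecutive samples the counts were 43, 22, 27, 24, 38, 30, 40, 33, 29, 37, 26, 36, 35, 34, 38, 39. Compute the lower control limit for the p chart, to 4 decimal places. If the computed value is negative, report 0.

0.0684

p̄ = Σdᵢ / (k·n) = 531 / (16 × 250) = 0.13275
LCL = p̄ − 3·√(p̄(1−p̄)/n) = 0.13275 − 3 × 0.02146 = 0.06837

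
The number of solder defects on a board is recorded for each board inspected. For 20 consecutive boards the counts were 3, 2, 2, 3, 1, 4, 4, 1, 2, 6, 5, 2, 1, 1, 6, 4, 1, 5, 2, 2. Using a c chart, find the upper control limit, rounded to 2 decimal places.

c̄ = (3 + 2 + 2 + 3 + 1 + 4 + 4 + 1 + 2 + 6 + 5 + 2 + 1 + 1 + 6 + 4 + 1 + 5 + 2 + 2) / 20 = 57 / 20 = 2.8500
UCL = c̄ + 3√c̄ = 2.8500 + 3 × √2.8500 = 2.8500 + 3 × 1.6882 = 7.9146

7.91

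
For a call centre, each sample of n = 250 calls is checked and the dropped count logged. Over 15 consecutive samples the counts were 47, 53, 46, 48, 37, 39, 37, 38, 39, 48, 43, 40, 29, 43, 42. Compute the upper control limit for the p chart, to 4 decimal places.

p̄ = Σdᵢ / (k·n) = 629 / (15 × 250) = 0.16773
UCL = p̄ + 3·√(p̄(1−p̄)/n) = 0.16773 + 3 × √(0.16773×0.83227/250) = 0.16773 + 3 × 0.02363 = 0.23862

0.2386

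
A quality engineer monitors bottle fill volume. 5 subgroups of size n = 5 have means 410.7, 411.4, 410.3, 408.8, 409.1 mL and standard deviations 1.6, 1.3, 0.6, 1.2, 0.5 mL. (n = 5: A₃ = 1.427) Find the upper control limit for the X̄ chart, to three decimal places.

411.544

X̄̄ = (410.7 + 411.4 + 410.3 + 408.8 + 409.1) / 5 = 410.0600
s̄ = (1.6 + 1.3 + 0.6 + 1.2 + 0.5) / 5 = 1.0400
UCL = X̄̄ + A₃·s̄ = 410.0600 + 1.427 × 1.0400 = 411.5441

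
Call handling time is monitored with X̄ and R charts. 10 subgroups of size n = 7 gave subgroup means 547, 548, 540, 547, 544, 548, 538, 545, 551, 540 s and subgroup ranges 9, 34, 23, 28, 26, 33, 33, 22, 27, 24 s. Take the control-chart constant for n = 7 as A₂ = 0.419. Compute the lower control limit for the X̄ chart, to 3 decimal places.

X̄̄ = (547 + 548 + 540 + 547 + 544 + 548 + 538 + 545 + 551 + 540) / 10 = 5448.0000 / 10 = 544.8000
R̄ = (9 + 34 + 23 + 28 + 26 + 33 + 33 + 22 + 27 + 24) / 10 = 259.0000 / 10 = 25.9000
LCL = X̄̄ − A₂·R̄ = 544.8000 − 0.419 × 25.9000 = 533.9479

533.948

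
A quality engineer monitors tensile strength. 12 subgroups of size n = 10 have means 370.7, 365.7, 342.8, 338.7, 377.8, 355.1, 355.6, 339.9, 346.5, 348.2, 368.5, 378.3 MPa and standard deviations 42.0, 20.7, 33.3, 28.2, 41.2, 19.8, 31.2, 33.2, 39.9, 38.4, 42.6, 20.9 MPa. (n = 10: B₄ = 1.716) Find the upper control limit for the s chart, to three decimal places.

55.970

s̄ = (42.0 + 20.7 + 33.3 + 28.2 + 41.2 + 19.8 + 31.2 + 33.2 + 39.9 + 38.4 + 42.6 + 20.9) / 12 = 32.6167
UCL_s = B₄·s̄ = 1.716 × 32.6167 = 55.9702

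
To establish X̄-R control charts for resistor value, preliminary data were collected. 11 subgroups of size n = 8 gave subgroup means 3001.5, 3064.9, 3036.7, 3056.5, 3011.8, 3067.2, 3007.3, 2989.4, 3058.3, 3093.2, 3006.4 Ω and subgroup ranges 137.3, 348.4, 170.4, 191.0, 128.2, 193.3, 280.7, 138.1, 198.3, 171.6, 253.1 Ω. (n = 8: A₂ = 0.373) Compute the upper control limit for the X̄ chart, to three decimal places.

X̄̄ = (3001.5 + 3064.9 + 3036.7 + 3056.5 + 3011.8 + 3067.2 + 3007.3 + 2989.4 + 3058.3 + 3093.2 + 3006.4) / 11 = 33393.2000 / 11 = 3035.7455
R̄ = (137.3 + 348.4 + 170.4 + 191.0 + 128.2 + 193.3 + 280.7 + 138.1 + 198.3 + 171.6 + 253.1) / 11 = 2210.4000 / 11 = 200.9455
UCL = X̄̄ + A₂·R̄ = 3035.7455 + 0.373 × 200.9455 = 3110.6981

3110.698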